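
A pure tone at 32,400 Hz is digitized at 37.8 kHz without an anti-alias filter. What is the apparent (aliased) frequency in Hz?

Nyquist = 37,800/2 = 18,900 Hz; 32,400 Hz exceeds it.
Alias = |32,400 − 1×37,800| = |32,400 − 37,800| = 5,400 Hz.

5,400 Hz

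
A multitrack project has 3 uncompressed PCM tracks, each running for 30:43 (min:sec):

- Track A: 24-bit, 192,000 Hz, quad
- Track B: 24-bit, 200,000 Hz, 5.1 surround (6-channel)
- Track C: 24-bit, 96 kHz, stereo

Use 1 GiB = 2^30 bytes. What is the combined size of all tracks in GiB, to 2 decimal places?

11.12 GiB

30:43 (min:sec) = 1,843 s.
Track A: 192,000 × 1,843 × 3 × 4 = 4,246,272,000 bytes.
Track B: 200,000 × 1,843 × 3 × 6 = 6,634,800,000 bytes.
Track C: 96,000 × 1,843 × 3 × 2 = 1,061,568,000 bytes.
Total = 11,942,640,000 bytes = 11.12 GiB.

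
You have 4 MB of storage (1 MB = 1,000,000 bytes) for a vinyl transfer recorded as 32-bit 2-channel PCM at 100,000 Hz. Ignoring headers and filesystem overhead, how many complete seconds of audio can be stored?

Uncompressed byte rate = 100,000 × 4 × 2 = 800,000 bytes/s.
Capacity = 4 × 1,000,000 = 4,000,000 bytes.
4,000,000 / 800,000 ≈ 5 s → 5 seconds.

5 seconds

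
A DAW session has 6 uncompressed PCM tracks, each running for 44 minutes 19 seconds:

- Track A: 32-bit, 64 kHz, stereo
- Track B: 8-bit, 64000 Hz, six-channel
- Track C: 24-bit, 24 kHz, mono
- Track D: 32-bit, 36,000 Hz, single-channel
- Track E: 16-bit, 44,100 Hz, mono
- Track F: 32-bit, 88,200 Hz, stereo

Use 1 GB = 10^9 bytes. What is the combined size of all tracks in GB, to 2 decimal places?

5.07 GB

44 minutes 19 seconds = 2,659 s.
Track A: 64,000 × 2,659 × 4 × 2 = 1,361,408,000 bytes.
Track B: 64,000 × 2,659 × 1 × 6 = 1,021,056,000 bytes.
Track C: 24,000 × 2,659 × 3 × 1 = 191,448,000 bytes.
Track D: 36,000 × 2,659 × 4 × 1 = 382,896,000 bytes.
Track E: 44,100 × 2,659 × 2 × 1 = 234,523,800 bytes.
Track F: 88,200 × 2,659 × 4 × 2 = 1,876,190,400 bytes.
Total = 5,067,522,200 bytes = 5.07 GB.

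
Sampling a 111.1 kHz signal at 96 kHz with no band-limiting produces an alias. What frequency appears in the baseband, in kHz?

Nyquist = 96,000/2 = 48,000 Hz; 111,100 Hz exceeds it.
Alias = |111,100 − 1×96,000| = |111,100 − 96,000| = 15,100 Hz = 15.1 kHz.

15.1 kHz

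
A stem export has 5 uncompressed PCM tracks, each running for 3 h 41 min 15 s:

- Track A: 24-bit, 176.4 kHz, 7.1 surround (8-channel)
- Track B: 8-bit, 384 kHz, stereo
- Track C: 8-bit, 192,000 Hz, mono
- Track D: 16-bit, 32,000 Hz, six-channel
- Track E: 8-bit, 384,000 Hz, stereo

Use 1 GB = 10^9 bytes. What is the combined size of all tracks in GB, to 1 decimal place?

3 h 41 min 15 s = 13,275 s.
Track A: 176,400 × 13,275 × 3 × 8 = 56,201,040,000 bytes.
Track B: 384,000 × 13,275 × 1 × 2 = 10,195,200,000 bytes.
Track C: 192,000 × 13,275 × 1 × 1 = 2,548,800,000 bytes.
Track D: 32,000 × 13,275 × 2 × 6 = 5,097,600,000 bytes.
Track E: 384,000 × 13,275 × 1 × 2 = 10,195,200,000 bytes.
Total = 84,237,840,000 bytes = 84.2 GB.

84.2 GB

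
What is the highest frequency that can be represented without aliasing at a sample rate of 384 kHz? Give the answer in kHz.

Nyquist frequency = sample rate / 2 = 384,000 / 2 = 192 kHz.

192 kHz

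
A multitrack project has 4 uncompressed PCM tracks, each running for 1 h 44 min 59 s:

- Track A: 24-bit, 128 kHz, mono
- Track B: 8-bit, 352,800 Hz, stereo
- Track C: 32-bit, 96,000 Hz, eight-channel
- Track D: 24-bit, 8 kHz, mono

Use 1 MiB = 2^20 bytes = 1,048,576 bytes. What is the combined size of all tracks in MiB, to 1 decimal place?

25143.7 MiB

1 h 44 min 59 s = 6,299 s.
Track A: 128,000 × 6,299 × 3 × 1 = 2,418,816,000 bytes.
Track B: 352,800 × 6,299 × 1 × 2 = 4,444,574,400 bytes.
Track C: 96,000 × 6,299 × 4 × 8 = 19,350,528,000 bytes.
Track D: 8,000 × 6,299 × 3 × 1 = 151,176,000 bytes.
Total = 26,365,094,400 bytes = 25143.7 MiB.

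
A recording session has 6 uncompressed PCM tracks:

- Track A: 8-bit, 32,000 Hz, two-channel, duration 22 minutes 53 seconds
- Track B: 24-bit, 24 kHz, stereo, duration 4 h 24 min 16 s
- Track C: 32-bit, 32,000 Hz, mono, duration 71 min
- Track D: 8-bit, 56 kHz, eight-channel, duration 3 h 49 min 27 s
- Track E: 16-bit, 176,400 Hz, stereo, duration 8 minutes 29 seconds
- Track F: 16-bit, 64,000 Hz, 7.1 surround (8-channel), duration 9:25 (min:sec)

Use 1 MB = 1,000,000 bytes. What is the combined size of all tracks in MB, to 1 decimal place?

Track A: 22 minutes 53 seconds = 1,373 s; 32,000 × 1,373 × 1 × 2 = 87,872,000 bytes.
Track B: 4 h 24 min 16 s = 15,856 s; 24,000 × 15,856 × 3 × 2 = 2,283,264,000 bytes.
Track C: 71 min = 4,260 s; 32,000 × 4,260 × 4 × 1 = 545,280,000 bytes.
Track D: 3 h 49 min 27 s = 13,767 s; 56,000 × 13,767 × 1 × 8 = 6,167,616,000 bytes.
Track E: 8 minutes 29 seconds = 509 s; 176,400 × 509 × 2 × 2 = 359,150,400 bytes.
Track F: 9:25 (min:sec) = 565 s; 64,000 × 565 × 2 × 8 = 578,560,000 bytes.
Total = 10,021,742,400 bytes = 10021.7 MB.

10021.7 MB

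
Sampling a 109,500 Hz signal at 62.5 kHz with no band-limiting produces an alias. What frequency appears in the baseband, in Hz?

15,500 Hz

Nyquist = 62,500/2 = 31,250 Hz; 109,500 Hz exceeds it.
Alias = |109,500 − 2×62,500| = |109,500 − 125,000| = 15,500 Hz.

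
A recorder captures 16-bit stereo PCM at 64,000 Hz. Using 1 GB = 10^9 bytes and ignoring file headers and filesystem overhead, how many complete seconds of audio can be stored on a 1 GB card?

Uncompressed byte rate = 64,000 × 2 × 2 = 256,000 bytes/s.
Capacity = 1 × 1,000,000,000 = 1,000,000,000 bytes.
1,000,000,000 / 256,000 ≈ 3906.25 s → 3,906 seconds.

3,906 seconds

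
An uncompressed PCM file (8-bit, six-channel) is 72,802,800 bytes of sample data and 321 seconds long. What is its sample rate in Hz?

Bytes = sample_rate × seconds × bytes_per_sample × channels.
sample_rate = 72,802,800 / (321 × 1 × 6) = 72,802,800 / 1,926 = 37,800 Hz.

37,800 Hz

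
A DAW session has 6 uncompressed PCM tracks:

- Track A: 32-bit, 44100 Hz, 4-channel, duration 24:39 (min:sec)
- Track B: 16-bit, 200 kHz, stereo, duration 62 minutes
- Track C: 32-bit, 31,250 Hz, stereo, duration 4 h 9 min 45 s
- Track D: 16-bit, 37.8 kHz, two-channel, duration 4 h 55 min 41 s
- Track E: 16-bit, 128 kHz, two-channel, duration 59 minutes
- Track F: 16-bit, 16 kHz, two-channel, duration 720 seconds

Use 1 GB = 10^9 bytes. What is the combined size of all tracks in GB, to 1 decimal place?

Track A: 24:39 (min:sec) = 1,479 s; 44,100 × 1,479 × 4 × 4 = 1,043,582,400 bytes.
Track B: 62 minutes = 3,720 s; 200,000 × 3,720 × 2 × 2 = 2,976,000,000 bytes.
Track C: 4 h 9 min 45 s = 14,985 s; 31,250 × 14,985 × 4 × 2 = 3,746,250,000 bytes.
Track D: 4 h 55 min 41 s = 17,741 s; 37,800 × 17,741 × 2 × 2 = 2,682,439,200 bytes.
Track E: 59 minutes = 3,540 s; 128,000 × 3,540 × 2 × 2 = 1,812,480,000 bytes.
Track F: 16,000 × 720 × 2 × 2 = 46,080,000 bytes.
Total = 12,306,831,600 bytes = 12.3 GB.

12.3 GB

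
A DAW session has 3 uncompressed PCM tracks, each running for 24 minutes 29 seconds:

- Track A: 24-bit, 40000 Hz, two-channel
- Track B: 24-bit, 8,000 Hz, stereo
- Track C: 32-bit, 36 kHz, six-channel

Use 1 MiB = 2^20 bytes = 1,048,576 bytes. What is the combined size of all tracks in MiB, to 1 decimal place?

24 minutes 29 seconds = 1,469 s.
Track A: 40,000 × 1,469 × 3 × 2 = 352,560,000 bytes.
Track B: 8,000 × 1,469 × 3 × 2 = 70,512,000 bytes.
Track C: 36,000 × 1,469 × 4 × 6 = 1,269,216,000 bytes.
Total = 1,692,288,000 bytes = 1613.9 MiB.

1613.9 MiB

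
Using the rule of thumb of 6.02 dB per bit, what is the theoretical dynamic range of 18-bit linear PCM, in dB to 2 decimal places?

18 × 6.02 = 108.36 dB.

108.36 dB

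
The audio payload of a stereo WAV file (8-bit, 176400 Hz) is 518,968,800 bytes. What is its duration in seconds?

Byte rate = 176,400 × 1 × 2 = 352,800 bytes/s.
Duration = 518,968,800 / 352,800 = 1,471 s.

1,471 seconds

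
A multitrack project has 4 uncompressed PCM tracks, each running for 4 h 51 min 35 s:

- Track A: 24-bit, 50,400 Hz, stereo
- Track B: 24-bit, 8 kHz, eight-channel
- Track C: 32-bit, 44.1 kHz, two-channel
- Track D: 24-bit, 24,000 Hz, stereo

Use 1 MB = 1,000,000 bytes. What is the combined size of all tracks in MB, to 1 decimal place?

17341.0 MB

4 h 51 min 35 s = 17,495 s.
Track A: 50,400 × 17,495 × 3 × 2 = 5,290,488,000 bytes.
Track B: 8,000 × 17,495 × 3 × 8 = 3,359,040,000 bytes.
Track C: 44,100 × 17,495 × 4 × 2 = 6,172,236,000 bytes.
Track D: 24,000 × 17,495 × 3 × 2 = 2,519,280,000 bytes.
Total = 17,341,044,000 bytes = 17341.0 MB.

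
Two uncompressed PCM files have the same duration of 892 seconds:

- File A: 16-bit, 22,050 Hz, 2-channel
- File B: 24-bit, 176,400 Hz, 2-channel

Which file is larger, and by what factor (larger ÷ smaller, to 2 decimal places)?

File B, by a factor of 12.00

File A: 22,050 × 2 × 2 = 88,200 bytes/s.
File B: 176,400 × 3 × 2 = 1,058,400 bytes/s.
File B is larger; ratio = 944,092,800 / 78,674,400 = 12.00.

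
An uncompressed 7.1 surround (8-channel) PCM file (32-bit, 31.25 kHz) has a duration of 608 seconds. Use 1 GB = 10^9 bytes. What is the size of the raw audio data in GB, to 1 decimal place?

Bytes = 31,250 samples/s × 608 s × 4 bytes/sample × 8 ch = 608,000,000 bytes.
608,000,000 / 1,000,000,000 = 0.6 GB.

0.6 GB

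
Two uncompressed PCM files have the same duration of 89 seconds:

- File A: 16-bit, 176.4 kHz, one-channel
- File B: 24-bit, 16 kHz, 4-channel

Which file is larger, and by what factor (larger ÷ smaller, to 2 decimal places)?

File A: 176,400 × 2 × 1 = 352,800 bytes/s.
File B: 16,000 × 3 × 4 = 192,000 bytes/s.
File A is larger; ratio = 31,399,200 / 17,088,000 = 1.84.

File A, by a factor of 1.84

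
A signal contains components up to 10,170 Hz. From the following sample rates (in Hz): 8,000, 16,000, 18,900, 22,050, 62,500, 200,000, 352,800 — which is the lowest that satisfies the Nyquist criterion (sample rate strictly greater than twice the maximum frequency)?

Need sample rate > 2 × 10,170 = 20,340 Hz.
Lowest listed rate above 20,340 Hz is 22,050 Hz.

22,050 Hz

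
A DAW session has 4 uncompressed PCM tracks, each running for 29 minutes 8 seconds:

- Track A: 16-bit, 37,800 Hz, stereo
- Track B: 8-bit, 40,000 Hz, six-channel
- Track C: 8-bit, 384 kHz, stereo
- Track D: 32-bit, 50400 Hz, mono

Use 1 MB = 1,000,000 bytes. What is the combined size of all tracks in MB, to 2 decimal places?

2378.68 MB

29 minutes 8 seconds = 1,748 s.
Track A: 37,800 × 1,748 × 2 × 2 = 264,297,600 bytes.
Track B: 40,000 × 1,748 × 1 × 6 = 419,520,000 bytes.
Track C: 384,000 × 1,748 × 1 × 2 = 1,342,464,000 bytes.
Track D: 50,400 × 1,748 × 4 × 1 = 352,396,800 bytes.
Total = 2,378,678,400 bytes = 2378.68 MB.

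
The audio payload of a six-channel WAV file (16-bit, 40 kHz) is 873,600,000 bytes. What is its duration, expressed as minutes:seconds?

Byte rate = 40,000 × 2 × 6 = 480,000 bytes/s.
Duration = 873,600,000 / 480,000 = 1,820 s.
1,820 s = 30:20.

30:20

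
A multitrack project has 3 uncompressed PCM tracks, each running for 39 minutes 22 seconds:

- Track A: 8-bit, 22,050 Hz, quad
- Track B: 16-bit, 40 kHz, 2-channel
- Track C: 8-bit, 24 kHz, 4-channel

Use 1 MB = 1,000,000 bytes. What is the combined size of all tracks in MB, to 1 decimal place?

813.0 MB

39 minutes 22 seconds = 2,362 s.
Track A: 22,050 × 2,362 × 1 × 4 = 208,328,400 bytes.
Track B: 40,000 × 2,362 × 2 × 2 = 377,920,000 bytes.
Track C: 24,000 × 2,362 × 1 × 4 = 226,752,000 bytes.
Total = 813,000,400 bytes = 813.0 MB.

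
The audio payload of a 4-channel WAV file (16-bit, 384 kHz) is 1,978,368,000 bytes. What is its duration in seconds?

Byte rate = 384,000 × 2 × 4 = 3,072,000 bytes/s.
Duration = 1,978,368,000 / 3,072,000 = 644 s.

644 seconds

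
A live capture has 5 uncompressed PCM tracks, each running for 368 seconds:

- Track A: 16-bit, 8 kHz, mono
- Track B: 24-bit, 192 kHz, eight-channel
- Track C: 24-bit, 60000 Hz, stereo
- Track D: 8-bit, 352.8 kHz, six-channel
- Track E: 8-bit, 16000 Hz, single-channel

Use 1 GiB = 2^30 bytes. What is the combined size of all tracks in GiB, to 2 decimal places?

Track A: 8,000 × 368 × 2 × 1 = 5,888,000 bytes.
Track B: 192,000 × 368 × 3 × 8 = 1,695,744,000 bytes.
Track C: 60,000 × 368 × 3 × 2 = 132,480,000 bytes.
Track D: 352,800 × 368 × 1 × 6 = 778,982,400 bytes.
Track E: 16,000 × 368 × 1 × 1 = 5,888,000 bytes.
Total = 2,618,982,400 bytes = 2.44 GiB.

2.44 GiB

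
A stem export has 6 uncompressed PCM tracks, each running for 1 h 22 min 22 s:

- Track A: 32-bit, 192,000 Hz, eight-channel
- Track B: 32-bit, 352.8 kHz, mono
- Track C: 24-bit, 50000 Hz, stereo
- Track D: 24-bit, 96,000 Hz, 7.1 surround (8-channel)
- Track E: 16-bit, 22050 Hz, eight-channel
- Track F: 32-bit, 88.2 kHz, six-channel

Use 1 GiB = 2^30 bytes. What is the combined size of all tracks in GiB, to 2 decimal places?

1 h 22 min 22 s = 4,942 s.
Track A: 192,000 × 4,942 × 4 × 8 = 30,363,648,000 bytes.
Track B: 352,800 × 4,942 × 4 × 1 = 6,974,150,400 bytes.
Track C: 50,000 × 4,942 × 3 × 2 = 1,482,600,000 bytes.
Track D: 96,000 × 4,942 × 3 × 8 = 11,386,368,000 bytes.
Track E: 22,050 × 4,942 × 2 × 8 = 1,743,537,600 bytes.
Track F: 88,200 × 4,942 × 4 × 6 = 10,461,225,600 bytes.
Total = 62,411,529,600 bytes = 58.13 GiB.

58.13 GiB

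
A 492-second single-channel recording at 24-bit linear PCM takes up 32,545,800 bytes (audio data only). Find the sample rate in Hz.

Bytes = sample_rate × seconds × bytes_per_sample × channels.
sample_rate = 32,545,800 / (492 × 3 × 1) = 32,545,800 / 1,476 = 22,050 Hz.

22,050 Hz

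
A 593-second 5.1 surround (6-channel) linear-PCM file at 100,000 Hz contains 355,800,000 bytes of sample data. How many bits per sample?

Bytes per sample = 355,800,000 / (100,000 × 593 × 6) = 355,800,000 / 355,800,000 = 1.
Bit depth = 1 × 8 = 8 bits.

8 bits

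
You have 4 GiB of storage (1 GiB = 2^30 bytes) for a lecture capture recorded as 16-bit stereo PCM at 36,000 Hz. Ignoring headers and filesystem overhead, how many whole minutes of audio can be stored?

497 minutes

Uncompressed byte rate = 36,000 × 2 × 2 = 144,000 bytes/s.
Capacity = 4 × 1,073,741,824 = 4,294,967,296 bytes.
4,294,967,296 / 144,000 ≈ 29826.16 s → 497 minutes.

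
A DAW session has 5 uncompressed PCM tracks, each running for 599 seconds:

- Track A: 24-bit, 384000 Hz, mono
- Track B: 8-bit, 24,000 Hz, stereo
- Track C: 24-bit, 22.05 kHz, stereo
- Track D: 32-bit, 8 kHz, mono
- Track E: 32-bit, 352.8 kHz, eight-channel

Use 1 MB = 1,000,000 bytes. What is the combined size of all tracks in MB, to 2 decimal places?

7579.69 MB

Track A: 384,000 × 599 × 3 × 1 = 690,048,000 bytes.
Track B: 24,000 × 599 × 1 × 2 = 28,752,000 bytes.
Track C: 22,050 × 599 × 3 × 2 = 79,247,700 bytes.
Track D: 8,000 × 599 × 4 × 1 = 19,168,000 bytes.
Track E: 352,800 × 599 × 4 × 8 = 6,762,470,400 bytes.
Total = 7,579,686,100 bytes = 7579.69 MB.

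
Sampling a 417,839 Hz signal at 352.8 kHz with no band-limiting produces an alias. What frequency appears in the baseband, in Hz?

Nyquist = 352,800/2 = 176,400 Hz; 417,839 Hz exceeds it.
Alias = |417,839 − 1×352,800| = |417,839 − 352,800| = 65,039 Hz.

65,039 Hz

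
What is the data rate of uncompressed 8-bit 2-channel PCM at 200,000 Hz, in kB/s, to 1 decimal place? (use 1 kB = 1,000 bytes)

Bit rate = 200,000 × 8 × 2 = 3,200,000 bits/s.
3,200,000 / 8 = 400,000 B/s = 400.0 kB/s.

400.0 kB/s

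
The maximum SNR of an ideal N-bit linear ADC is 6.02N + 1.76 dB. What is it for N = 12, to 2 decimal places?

74.00 dB

6.02 × 12 + 1.76 = 74.00 dB.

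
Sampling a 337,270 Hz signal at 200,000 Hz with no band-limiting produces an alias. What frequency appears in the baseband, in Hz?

62,730 Hz

Nyquist = 200,000/2 = 100,000 Hz; 337,270 Hz exceeds it.
Alias = |337,270 − 2×200,000| = |337,270 − 400,000| = 62,730 Hz.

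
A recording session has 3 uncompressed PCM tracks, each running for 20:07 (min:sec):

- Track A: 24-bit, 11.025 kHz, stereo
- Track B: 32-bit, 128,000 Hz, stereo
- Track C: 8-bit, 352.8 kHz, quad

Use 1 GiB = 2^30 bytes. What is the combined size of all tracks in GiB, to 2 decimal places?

20:07 (min:sec) = 1,207 s.
Track A: 11,025 × 1,207 × 3 × 2 = 79,843,050 bytes.
Track B: 128,000 × 1,207 × 4 × 2 = 1,235,968,000 bytes.
Track C: 352,800 × 1,207 × 1 × 4 = 1,703,318,400 bytes.
Total = 3,019,129,450 bytes = 2.81 GiB.

2.81 GiB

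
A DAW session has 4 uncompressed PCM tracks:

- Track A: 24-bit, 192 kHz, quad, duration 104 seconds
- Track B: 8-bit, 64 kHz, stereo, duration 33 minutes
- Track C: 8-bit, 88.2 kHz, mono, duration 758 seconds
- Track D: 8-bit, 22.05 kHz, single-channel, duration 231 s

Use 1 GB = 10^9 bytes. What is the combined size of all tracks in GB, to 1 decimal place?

Track A: 192,000 × 104 × 3 × 4 = 239,616,000 bytes.
Track B: 33 minutes = 1,980 s; 64,000 × 1,980 × 1 × 2 = 253,440,000 bytes.
Track C: 88,200 × 758 × 1 × 1 = 66,855,600 bytes.
Track D: 22,050 × 231 × 1 × 1 = 5,093,550 bytes.
Total = 565,005,150 bytes = 0.6 GB.

0.6 GB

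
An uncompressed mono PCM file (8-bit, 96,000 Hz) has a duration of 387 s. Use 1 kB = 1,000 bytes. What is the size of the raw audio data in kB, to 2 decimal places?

37152.00 kB

Bytes = 96,000 samples/s × 387 s × 1 bytes/sample × 1 ch = 37,152,000 bytes.
37,152,000 / 1,000 = 37152.00 kB.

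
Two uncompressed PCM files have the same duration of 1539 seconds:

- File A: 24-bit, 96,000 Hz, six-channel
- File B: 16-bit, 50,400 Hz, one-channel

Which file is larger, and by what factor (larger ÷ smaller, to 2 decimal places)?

File A, by a factor of 17.14

File A: 96,000 × 3 × 6 = 1,728,000 bytes/s.
File B: 50,400 × 2 × 1 = 100,800 bytes/s.
File A is larger; ratio = 2,659,392,000 / 155,131,200 = 17.14.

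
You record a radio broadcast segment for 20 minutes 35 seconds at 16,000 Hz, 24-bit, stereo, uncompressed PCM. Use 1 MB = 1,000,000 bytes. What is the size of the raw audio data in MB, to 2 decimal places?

Duration = 20 minutes 35 seconds = 1,235 s.
Bytes = 16,000 samples/s × 1,235 s × 3 bytes/sample × 2 ch = 118,560,000 bytes.
118,560,000 / 1,000,000 = 118.56 MB.

118.56 MB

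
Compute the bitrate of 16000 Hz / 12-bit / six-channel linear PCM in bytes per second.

Bit rate = 16,000 × 12 × 6 = 1,152,000 bits/s.
1,152,000 / 8 = 144,000 bytes/s.

144,000 bytes/s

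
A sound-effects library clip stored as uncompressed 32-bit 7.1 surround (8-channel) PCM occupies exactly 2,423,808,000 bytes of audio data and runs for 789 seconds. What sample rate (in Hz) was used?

Bytes = sample_rate × seconds × bytes_per_sample × channels.
sample_rate = 2,423,808,000 / (789 × 4 × 8) = 2,423,808,000 / 25,248 = 96,000 Hz.

96,000 Hz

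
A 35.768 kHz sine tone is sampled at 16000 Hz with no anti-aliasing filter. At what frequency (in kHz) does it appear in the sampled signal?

3.768 kHz

Nyquist = 16,000/2 = 8,000 Hz; 35,768 Hz exceeds it.
Alias = |35,768 − 2×16,000| = |35,768 − 32,000| = 3,768 Hz = 3.768 kHz.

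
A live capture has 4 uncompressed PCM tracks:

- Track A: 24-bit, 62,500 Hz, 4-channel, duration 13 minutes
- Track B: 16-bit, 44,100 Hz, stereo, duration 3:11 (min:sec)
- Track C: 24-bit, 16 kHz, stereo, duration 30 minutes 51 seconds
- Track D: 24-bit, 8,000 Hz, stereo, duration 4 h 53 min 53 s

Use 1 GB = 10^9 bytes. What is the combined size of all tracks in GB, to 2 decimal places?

1.64 GB

Track A: 13 minutes = 780 s; 62,500 × 780 × 3 × 4 = 585,000,000 bytes.
Track B: 3:11 (min:sec) = 191 s; 44,100 × 191 × 2 × 2 = 33,692,400 bytes.
Track C: 30 minutes 51 seconds = 1,851 s; 16,000 × 1,851 × 3 × 2 = 177,696,000 bytes.
Track D: 4 h 53 min 53 s = 17,633 s; 8,000 × 17,633 × 3 × 2 = 846,384,000 bytes.
Total = 1,642,772,400 bytes = 1.64 GB.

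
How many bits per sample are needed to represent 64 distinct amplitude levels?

6 bits

log2(64) = 6.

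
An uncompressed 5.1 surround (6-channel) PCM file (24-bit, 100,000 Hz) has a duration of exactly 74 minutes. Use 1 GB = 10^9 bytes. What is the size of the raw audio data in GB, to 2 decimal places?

Duration = exactly 74 minutes = 4,440 s.
Bytes = 100,000 samples/s × 4,440 s × 3 bytes/sample × 6 ch = 7,992,000,000 bytes.
7,992,000,000 / 1,000,000,000 = 7.99 GB.

7.99 GB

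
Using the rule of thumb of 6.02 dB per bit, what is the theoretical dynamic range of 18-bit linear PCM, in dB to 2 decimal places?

18 × 6.02 = 108.36 dB.

108.36 dB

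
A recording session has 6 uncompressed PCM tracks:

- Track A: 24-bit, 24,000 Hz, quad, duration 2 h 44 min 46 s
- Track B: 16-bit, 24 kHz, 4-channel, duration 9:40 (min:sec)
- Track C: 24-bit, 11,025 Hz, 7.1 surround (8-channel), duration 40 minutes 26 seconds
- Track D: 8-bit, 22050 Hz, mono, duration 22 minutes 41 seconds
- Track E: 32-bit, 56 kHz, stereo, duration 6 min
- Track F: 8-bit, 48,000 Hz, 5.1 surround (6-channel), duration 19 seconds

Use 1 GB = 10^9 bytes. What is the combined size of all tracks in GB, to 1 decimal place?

3.8 GB

Track A: 2 h 44 min 46 s = 9,886 s; 24,000 × 9,886 × 3 × 4 = 2,847,168,000 bytes.
Track B: 9:40 (min:sec) = 580 s; 24,000 × 580 × 2 × 4 = 111,360,000 bytes.
Track C: 40 minutes 26 seconds = 2,426 s; 11,025 × 2,426 × 3 × 8 = 641,919,600 bytes.
Track D: 22 minutes 41 seconds = 1,361 s; 22,050 × 1,361 × 1 × 1 = 30,010,050 bytes.
Track E: 6 min = 360 s; 56,000 × 360 × 4 × 2 = 161,280,000 bytes.
Track F: 48,000 × 19 × 1 × 6 = 5,472,000 bytes.
Total = 3,797,209,650 bytes = 3.8 GB.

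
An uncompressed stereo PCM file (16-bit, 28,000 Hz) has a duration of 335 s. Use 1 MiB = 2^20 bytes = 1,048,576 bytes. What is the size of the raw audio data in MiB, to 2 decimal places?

35.78 MiB

Bytes = 28,000 samples/s × 335 s × 2 bytes/sample × 2 ch = 37,520,000 bytes.
37,520,000 / 1,048,576 = 35.78 MiB.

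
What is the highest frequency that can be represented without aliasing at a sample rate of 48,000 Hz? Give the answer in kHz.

Nyquist frequency = sample rate / 2 = 48,000 / 2 = 24 kHz.

24 kHz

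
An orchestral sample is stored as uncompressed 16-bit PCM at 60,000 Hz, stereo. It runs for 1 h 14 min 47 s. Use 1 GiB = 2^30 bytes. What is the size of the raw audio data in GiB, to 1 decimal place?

1.0 GiB

Duration = 1 h 14 min 47 s = 4,487 s.
Bytes = 60,000 samples/s × 4,487 s × 2 bytes/sample × 2 ch = 1,076,880,000 bytes.
1,076,880,000 / 1,073,741,824 = 1.0 GiB.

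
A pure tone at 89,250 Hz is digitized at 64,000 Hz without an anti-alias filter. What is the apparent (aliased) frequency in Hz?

Nyquist = 64,000/2 = 32,000 Hz; 89,250 Hz exceeds it.
Alias = |89,250 − 1×64,000| = |89,250 − 64,000| = 25,250 Hz.

25,250 Hz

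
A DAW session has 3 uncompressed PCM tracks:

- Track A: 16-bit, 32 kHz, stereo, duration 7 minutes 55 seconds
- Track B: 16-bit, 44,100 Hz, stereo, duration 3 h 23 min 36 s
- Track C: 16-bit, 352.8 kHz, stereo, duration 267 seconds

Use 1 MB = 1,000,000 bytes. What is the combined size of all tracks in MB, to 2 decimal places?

2592.49 MB

Track A: 7 minutes 55 seconds = 475 s; 32,000 × 475 × 2 × 2 = 60,800,000 bytes.
Track B: 3 h 23 min 36 s = 12,216 s; 44,100 × 12,216 × 2 × 2 = 2,154,902,400 bytes.
Track C: 352,800 × 267 × 2 × 2 = 376,790,400 bytes.
Total = 2,592,492,800 bytes = 2592.49 MB.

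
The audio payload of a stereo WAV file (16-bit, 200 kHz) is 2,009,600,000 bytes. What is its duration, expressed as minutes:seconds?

Byte rate = 200,000 × 2 × 2 = 800,000 bytes/s.
Duration = 2,009,600,000 / 800,000 = 2,512 s.
2,512 s = 41:52.

41:52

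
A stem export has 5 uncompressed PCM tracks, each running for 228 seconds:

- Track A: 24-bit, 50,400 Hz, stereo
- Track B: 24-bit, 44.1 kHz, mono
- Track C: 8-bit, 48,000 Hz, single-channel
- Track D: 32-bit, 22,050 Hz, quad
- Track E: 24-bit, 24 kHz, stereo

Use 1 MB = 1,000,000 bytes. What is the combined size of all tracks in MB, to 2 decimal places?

Track A: 50,400 × 228 × 3 × 2 = 68,947,200 bytes.
Track B: 44,100 × 228 × 3 × 1 = 30,164,400 bytes.
Track C: 48,000 × 228 × 1 × 1 = 10,944,000 bytes.
Track D: 22,050 × 228 × 4 × 4 = 80,438,400 bytes.
Track E: 24,000 × 228 × 3 × 2 = 32,832,000 bytes.
Total = 223,326,000 bytes = 223.33 MB.

223.33 MB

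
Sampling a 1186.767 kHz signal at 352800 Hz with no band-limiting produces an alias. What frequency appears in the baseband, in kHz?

Nyquist = 352,800/2 = 176,400 Hz; 1,186,767 Hz exceeds it.
Alias = |1,186,767 − 3×352,800| = |1,186,767 − 1,058,400| = 128,367 Hz = 128.367 kHz.

128.367 kHz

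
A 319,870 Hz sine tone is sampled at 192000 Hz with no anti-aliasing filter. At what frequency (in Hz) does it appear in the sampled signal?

64,130 Hz

Nyquist = 192,000/2 = 96,000 Hz; 319,870 Hz exceeds it.
Alias = |319,870 − 2×192,000| = |319,870 − 384,000| = 64,130 Hz.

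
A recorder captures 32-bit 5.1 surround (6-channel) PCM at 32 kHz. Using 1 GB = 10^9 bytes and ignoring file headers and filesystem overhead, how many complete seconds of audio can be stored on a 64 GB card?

83,333 seconds

Uncompressed byte rate = 32,000 × 4 × 6 = 768,000 bytes/s.
Capacity = 64 × 1,000,000,000 = 64,000,000,000 bytes.
64,000,000,000 / 768,000 ≈ 83333.33 s → 83,333 seconds.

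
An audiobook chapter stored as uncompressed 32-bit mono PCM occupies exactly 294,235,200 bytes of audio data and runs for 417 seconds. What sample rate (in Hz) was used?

Bytes = sample_rate × seconds × bytes_per_sample × channels.
sample_rate = 294,235,200 / (417 × 4 × 1) = 294,235,200 / 1,668 = 176,400 Hz.

176,400 Hz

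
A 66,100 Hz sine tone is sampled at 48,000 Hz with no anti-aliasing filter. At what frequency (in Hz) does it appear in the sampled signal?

18,100 Hz

Nyquist = 48,000/2 = 24,000 Hz; 66,100 Hz exceeds it.
Alias = |66,100 − 1×48,000| = |66,100 − 48,000| = 18,100 Hz.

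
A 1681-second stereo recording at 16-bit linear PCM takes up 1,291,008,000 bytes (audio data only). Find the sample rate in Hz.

192,000 Hz

Bytes = sample_rate × seconds × bytes_per_sample × channels.
sample_rate = 1,291,008,000 / (1,681 × 2 × 2) = 1,291,008,000 / 6,724 = 192,000 Hz.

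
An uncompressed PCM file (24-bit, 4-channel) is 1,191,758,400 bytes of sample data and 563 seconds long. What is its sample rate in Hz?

176,400 Hz

Bytes = sample_rate × seconds × bytes_per_sample × channels.
sample_rate = 1,191,758,400 / (563 × 3 × 4) = 1,191,758,400 / 6,756 = 176,400 Hz.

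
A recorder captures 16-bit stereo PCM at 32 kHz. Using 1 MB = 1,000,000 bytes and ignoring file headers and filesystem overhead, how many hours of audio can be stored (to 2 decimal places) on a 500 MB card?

1.09 hours

Uncompressed byte rate = 32,000 × 2 × 2 = 128,000 bytes/s.
Capacity = 500 × 1,000,000 = 500,000,000 bytes.
500,000,000 / 128,000 ≈ 3906.25 s → 1.09 hours.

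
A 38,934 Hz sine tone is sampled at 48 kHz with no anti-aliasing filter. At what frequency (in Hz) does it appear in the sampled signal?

9,066 Hz

Nyquist = 48,000/2 = 24,000 Hz; 38,934 Hz exceeds it.
Alias = |38,934 − 1×48,000| = |38,934 − 48,000| = 9,066 Hz.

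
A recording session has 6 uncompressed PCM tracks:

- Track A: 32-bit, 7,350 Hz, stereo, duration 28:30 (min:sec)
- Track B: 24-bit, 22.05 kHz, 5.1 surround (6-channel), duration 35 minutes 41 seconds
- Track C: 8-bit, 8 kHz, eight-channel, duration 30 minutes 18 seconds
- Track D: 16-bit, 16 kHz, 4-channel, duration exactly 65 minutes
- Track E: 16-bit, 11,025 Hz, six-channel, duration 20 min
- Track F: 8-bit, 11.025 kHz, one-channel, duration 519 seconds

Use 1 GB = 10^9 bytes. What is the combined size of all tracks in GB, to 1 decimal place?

Track A: 28:30 (min:sec) = 1,710 s; 7,350 × 1,710 × 4 × 2 = 100,548,000 bytes.
Track B: 35 minutes 41 seconds = 2,141 s; 22,050 × 2,141 × 3 × 6 = 849,762,900 bytes.
Track C: 30 minutes 18 seconds = 1,818 s; 8,000 × 1,818 × 1 × 8 = 116,352,000 bytes.
Track D: exactly 65 minutes = 3,900 s; 16,000 × 3,900 × 2 × 4 = 499,200,000 bytes.
Track E: 20 min = 1,200 s; 11,025 × 1,200 × 2 × 6 = 158,760,000 bytes.
Track F: 11,025 × 519 × 1 × 1 = 5,721,975 bytes.
Total = 1,730,344,875 bytes = 1.7 GB.

1.7 GB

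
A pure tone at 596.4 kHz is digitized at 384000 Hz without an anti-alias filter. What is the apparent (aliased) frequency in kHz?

171.6 kHz

Nyquist = 384,000/2 = 192,000 Hz; 596,400 Hz exceeds it.
Alias = |596,400 − 2×384,000| = |596,400 − 768,000| = 171,600 Hz = 171.6 kHz.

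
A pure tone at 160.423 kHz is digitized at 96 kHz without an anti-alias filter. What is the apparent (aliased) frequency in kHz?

Nyquist = 96,000/2 = 48,000 Hz; 160,423 Hz exceeds it.
Alias = |160,423 − 2×96,000| = |160,423 − 192,000| = 31,577 Hz = 31.577 kHz.

31.577 kHz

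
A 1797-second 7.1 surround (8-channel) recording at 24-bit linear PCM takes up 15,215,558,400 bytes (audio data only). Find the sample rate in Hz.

Bytes = sample_rate × seconds × bytes_per_sample × channels.
sample_rate = 15,215,558,400 / (1,797 × 3 × 8) = 15,215,558,400 / 43,128 = 352,800 Hz.

352,800 Hz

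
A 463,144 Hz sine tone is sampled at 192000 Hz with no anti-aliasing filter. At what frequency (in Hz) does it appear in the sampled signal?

79,144 Hz

Nyquist = 192,000/2 = 96,000 Hz; 463,144 Hz exceeds it.
Alias = |463,144 − 2×192,000| = |463,144 − 384,000| = 79,144 Hz.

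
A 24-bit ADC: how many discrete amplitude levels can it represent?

2^24 = 16,777,216.

16,777,216 levels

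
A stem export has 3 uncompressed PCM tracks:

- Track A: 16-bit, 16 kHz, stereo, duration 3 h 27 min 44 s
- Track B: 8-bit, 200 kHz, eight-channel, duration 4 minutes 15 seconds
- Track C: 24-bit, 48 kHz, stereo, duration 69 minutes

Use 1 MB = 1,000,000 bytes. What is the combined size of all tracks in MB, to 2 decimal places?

2398.02 MB

Track A: 3 h 27 min 44 s = 12,464 s; 16,000 × 12,464 × 2 × 2 = 797,696,000 bytes.
Track B: 4 minutes 15 seconds = 255 s; 200,000 × 255 × 1 × 8 = 408,000,000 bytes.
Track C: 69 minutes = 4,140 s; 48,000 × 4,140 × 3 × 2 = 1,192,320,000 bytes.
Total = 2,398,016,000 bytes = 2398.02 MB.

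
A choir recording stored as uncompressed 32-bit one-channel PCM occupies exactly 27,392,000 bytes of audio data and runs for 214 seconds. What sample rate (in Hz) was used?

Bytes = sample_rate × seconds × bytes_per_sample × channels.
sample_rate = 27,392,000 / (214 × 4 × 1) = 27,392,000 / 856 = 32,000 Hz.

32,000 Hz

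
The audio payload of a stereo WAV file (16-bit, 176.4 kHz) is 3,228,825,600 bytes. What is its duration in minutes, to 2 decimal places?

76.27 minutes

Byte rate = 176,400 × 2 × 2 = 705,600 bytes/s.
Duration = 3,228,825,600 / 705,600 = 4,576 s.
4,576 s / 60 = 76.27 minutes.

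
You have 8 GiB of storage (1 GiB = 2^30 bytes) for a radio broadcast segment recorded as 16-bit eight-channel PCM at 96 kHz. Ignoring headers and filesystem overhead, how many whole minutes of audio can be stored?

93 minutes

Uncompressed byte rate = 96,000 × 2 × 8 = 1,536,000 bytes/s.
Capacity = 8 × 1,073,741,824 = 8,589,934,592 bytes.
8,589,934,592 / 1,536,000 ≈ 5592.41 s → 93 minutes.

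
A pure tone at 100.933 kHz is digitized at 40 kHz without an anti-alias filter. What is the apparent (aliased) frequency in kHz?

19.067 kHz

Nyquist = 40,000/2 = 20,000 Hz; 100,933 Hz exceeds it.
Alias = |100,933 − 3×40,000| = |100,933 − 120,000| = 19,067 Hz = 19.067 kHz.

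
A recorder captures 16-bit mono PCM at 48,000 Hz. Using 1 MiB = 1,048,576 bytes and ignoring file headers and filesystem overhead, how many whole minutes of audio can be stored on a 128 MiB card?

23 minutes

Uncompressed byte rate = 48,000 × 2 × 1 = 96,000 bytes/s.
Capacity = 128 × 1,048,576 = 134,217,728 bytes.
134,217,728 / 96,000 ≈ 1398.1 s → 23 minutes.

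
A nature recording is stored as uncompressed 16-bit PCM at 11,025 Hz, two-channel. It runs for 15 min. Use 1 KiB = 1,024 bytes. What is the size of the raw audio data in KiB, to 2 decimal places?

Duration = 15 min = 900 s.
Bytes = 11,025 samples/s × 900 s × 2 bytes/sample × 2 ch = 39,690,000 bytes.
39,690,000 / 1,024 = 38759.77 KiB.

38759.77 KiB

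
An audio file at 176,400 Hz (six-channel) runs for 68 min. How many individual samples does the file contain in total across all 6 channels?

4,318,272,000 samples

68 min = 4,080 s.
176,400 × 4,080 s × 6 ch = 4,318,272,000 samples.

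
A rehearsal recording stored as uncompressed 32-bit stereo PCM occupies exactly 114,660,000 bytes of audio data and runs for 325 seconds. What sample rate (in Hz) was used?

Bytes = sample_rate × seconds × bytes_per_sample × channels.
sample_rate = 114,660,000 / (325 × 4 × 2) = 114,660,000 / 2,600 = 44,100 Hz.

44,100 Hz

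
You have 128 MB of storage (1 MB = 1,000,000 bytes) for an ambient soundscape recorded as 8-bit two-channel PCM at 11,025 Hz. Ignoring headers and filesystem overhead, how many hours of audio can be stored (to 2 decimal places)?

Uncompressed byte rate = 11,025 × 1 × 2 = 22,050 bytes/s.
Capacity = 128 × 1,000,000 = 128,000,000 bytes.
128,000,000 / 22,050 ≈ 5804.99 s → 1.61 hours.

1.61 hours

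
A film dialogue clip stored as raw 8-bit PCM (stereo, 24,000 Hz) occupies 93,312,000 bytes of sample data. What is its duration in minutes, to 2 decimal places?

32.40 minutes

Byte rate = 24,000 × 1 × 2 = 48,000 bytes/s.
Duration = 93,312,000 / 48,000 = 1,944 s.
1,944 s / 60 = 32.40 minutes.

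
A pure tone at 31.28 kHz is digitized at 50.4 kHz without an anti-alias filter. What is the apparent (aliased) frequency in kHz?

19.12 kHz

Nyquist = 50,400/2 = 25,200 Hz; 31,280 Hz exceeds it.
Alias = |31,280 − 1×50,400| = |31,280 − 50,400| = 19,120 Hz = 19.12 kHz.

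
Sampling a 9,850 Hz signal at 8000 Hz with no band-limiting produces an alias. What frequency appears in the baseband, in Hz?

1,850 Hz

Nyquist = 8,000/2 = 4,000 Hz; 9,850 Hz exceeds it.
Alias = |9,850 − 1×8,000| = |9,850 − 8,000| = 1,850 Hz.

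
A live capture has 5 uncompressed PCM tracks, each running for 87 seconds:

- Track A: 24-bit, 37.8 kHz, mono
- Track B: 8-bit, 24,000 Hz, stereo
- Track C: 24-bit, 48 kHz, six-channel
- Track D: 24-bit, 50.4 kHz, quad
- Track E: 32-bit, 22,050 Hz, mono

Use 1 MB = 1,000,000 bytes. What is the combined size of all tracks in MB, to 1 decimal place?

Track A: 37,800 × 87 × 3 × 1 = 9,865,800 bytes.
Track B: 24,000 × 87 × 1 × 2 = 4,176,000 bytes.
Track C: 48,000 × 87 × 3 × 6 = 75,168,000 bytes.
Track D: 50,400 × 87 × 3 × 4 = 52,617,600 bytes.
Track E: 22,050 × 87 × 4 × 1 = 7,673,400 bytes.
Total = 149,500,800 bytes = 149.5 MB.

149.5 MB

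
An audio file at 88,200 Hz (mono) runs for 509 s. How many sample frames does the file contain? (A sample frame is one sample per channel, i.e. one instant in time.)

88,200 samples/s × 509 s = 44,893,800 frames.

44,893,800 sample frames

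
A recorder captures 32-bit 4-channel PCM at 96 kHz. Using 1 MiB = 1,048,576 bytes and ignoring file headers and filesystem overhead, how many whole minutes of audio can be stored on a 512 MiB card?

Uncompressed byte rate = 96,000 × 4 × 4 = 1,536,000 bytes/s.
Capacity = 512 × 1,048,576 = 536,870,912 bytes.
536,870,912 / 1,536,000 ≈ 349.53 s → 5 minutes.

5 minutes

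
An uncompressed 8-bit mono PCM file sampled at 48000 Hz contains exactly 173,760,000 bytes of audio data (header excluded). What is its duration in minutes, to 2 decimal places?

Byte rate = 48,000 × 1 × 1 = 48,000 bytes/s.
Duration = 173,760,000 / 48,000 = 3,620 s.
3,620 s / 60 = 60.33 minutes.

60.33 minutes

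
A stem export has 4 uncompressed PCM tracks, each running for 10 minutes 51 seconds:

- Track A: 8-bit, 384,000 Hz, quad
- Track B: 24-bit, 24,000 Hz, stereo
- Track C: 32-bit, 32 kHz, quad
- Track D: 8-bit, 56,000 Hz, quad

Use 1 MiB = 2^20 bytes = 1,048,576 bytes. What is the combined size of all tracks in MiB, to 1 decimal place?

1500.0 MiB

10 minutes 51 seconds = 651 s.
Track A: 384,000 × 651 × 1 × 4 = 999,936,000 bytes.
Track B: 24,000 × 651 × 3 × 2 = 93,744,000 bytes.
Track C: 32,000 × 651 × 4 × 4 = 333,312,000 bytes.
Track D: 56,000 × 651 × 1 × 4 = 145,824,000 bytes.
Total = 1,572,816,000 bytes = 1500.0 MiB.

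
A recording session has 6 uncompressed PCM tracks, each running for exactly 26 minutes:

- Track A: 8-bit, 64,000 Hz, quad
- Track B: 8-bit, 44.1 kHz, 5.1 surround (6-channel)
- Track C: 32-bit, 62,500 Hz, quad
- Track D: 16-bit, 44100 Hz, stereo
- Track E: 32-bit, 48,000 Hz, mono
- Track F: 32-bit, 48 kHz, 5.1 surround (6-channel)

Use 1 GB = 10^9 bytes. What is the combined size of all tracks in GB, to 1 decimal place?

exactly 26 minutes = 1,560 s.
Track A: 64,000 × 1,560 × 1 × 4 = 399,360,000 bytes.
Track B: 44,100 × 1,560 × 1 × 6 = 412,776,000 bytes.
Track C: 62,500 × 1,560 × 4 × 4 = 1,560,000,000 bytes.
Track D: 44,100 × 1,560 × 2 × 2 = 275,184,000 bytes.
Track E: 48,000 × 1,560 × 4 × 1 = 299,520,000 bytes.
Track F: 48,000 × 1,560 × 4 × 6 = 1,797,120,000 bytes.
Total = 4,743,960,000 bytes = 4.7 GB.

4.7 GB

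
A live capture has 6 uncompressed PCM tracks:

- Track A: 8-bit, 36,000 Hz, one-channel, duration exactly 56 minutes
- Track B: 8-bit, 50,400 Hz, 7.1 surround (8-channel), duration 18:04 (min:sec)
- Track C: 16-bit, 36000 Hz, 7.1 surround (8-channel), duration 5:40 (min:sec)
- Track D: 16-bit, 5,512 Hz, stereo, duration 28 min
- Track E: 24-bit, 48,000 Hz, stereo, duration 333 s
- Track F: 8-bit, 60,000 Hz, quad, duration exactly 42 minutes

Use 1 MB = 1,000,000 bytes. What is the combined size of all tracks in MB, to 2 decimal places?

Track A: exactly 56 minutes = 3,360 s; 36,000 × 3,360 × 1 × 1 = 120,960,000 bytes.
Track B: 18:04 (min:sec) = 1,084 s; 50,400 × 1,084 × 1 × 8 = 437,068,800 bytes.
Track C: 5:40 (min:sec) = 340 s; 36,000 × 340 × 2 × 8 = 195,840,000 bytes.
Track D: 28 min = 1,680 s; 5,512 × 1,680 × 2 × 2 = 37,040,640 bytes.
Track E: 48,000 × 333 × 3 × 2 = 95,904,000 bytes.
Track F: exactly 42 minutes = 2,520 s; 60,000 × 2,520 × 1 × 4 = 604,800,000 bytes.
Total = 1,491,613,440 bytes = 1491.61 MB.

1491.61 MB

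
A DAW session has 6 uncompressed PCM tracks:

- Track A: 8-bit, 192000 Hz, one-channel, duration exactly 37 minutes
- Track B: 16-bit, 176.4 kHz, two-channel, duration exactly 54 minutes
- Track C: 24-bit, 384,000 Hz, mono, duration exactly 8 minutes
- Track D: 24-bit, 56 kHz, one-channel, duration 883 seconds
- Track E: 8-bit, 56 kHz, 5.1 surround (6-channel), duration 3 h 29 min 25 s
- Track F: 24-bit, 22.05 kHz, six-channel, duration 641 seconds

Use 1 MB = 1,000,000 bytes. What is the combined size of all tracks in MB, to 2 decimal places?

7889.94 MB

Track A: exactly 37 minutes = 2,220 s; 192,000 × 2,220 × 1 × 1 = 426,240,000 bytes.
Track B: exactly 54 minutes = 3,240 s; 176,400 × 3,240 × 2 × 2 = 2,286,144,000 bytes.
Track C: exactly 8 minutes = 480 s; 384,000 × 480 × 3 × 1 = 552,960,000 bytes.
Track D: 56,000 × 883 × 3 × 1 = 148,344,000 bytes.
Track E: 3 h 29 min 25 s = 12,565 s; 56,000 × 12,565 × 1 × 6 = 4,221,840,000 bytes.
Track F: 22,050 × 641 × 3 × 6 = 254,412,900 bytes.
Total = 7,889,940,900 bytes = 7889.94 MB.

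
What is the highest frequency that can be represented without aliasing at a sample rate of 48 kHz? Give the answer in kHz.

24 kHz

Nyquist frequency = sample rate / 2 = 48,000 / 2 = 24 kHz.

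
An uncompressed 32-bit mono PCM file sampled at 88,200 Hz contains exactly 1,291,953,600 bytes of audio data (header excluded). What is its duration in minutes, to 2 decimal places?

Byte rate = 88,200 × 4 × 1 = 352,800 bytes/s.
Duration = 1,291,953,600 / 352,800 = 3,662 s.
3,662 s / 60 = 61.03 minutes.

61.03 minutes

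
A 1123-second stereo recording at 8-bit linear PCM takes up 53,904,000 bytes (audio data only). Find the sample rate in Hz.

Bytes = sample_rate × seconds × bytes_per_sample × channels.
sample_rate = 53,904,000 / (1,123 × 1 × 2) = 53,904,000 / 2,246 = 24,000 Hz.

24,000 Hz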